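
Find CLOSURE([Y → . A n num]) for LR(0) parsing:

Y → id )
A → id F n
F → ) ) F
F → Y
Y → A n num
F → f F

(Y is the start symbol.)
{ [A → . id F n], [Y → . A n num] }

Start with: [Y → . A n num]
  [Y → . A n num] has the dot before A: add [A → . id F n]
No further items can be added.

CLOSURE = { [A → . id F n], [Y → . A n num] }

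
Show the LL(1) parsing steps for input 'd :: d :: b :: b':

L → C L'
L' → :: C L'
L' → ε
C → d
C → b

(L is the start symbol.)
Stack is shown with the top on the left.

Stack      Input               Action
-------------------------------------
L $        d :: d :: b :: b $  output L → C L'
C L' $     d :: d :: b :: b $  output C → d
d L' $     d :: d :: b :: b $  match 'd'
L' $       :: d :: b :: b $    output L' → :: C L'
:: C L' $  :: d :: b :: b $    match '::'
C L' $     d :: b :: b $       output C → d
d L' $     d :: b :: b $       match 'd'
L' $       :: b :: b $         output L' → :: C L'
:: C L' $  :: b :: b $         match '::'
C L' $     b :: b $            output C → b
b L' $     b :: b $            match 'b'
L' $       :: b $              output L' → :: C L'
:: C L' $  :: b $              match '::'
C L' $     b $                 output C → b
b L' $     b $                 match 'b'
L' $       $                   output L' → ε
$          $                   accept

The string is accepted.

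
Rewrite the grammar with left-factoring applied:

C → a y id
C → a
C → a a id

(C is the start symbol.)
Left-factoring transforms A → αβ₁ | αβ₂ into A → αA' and A' → β₁ | β₂
(α is the longest common prefix among the alternatives). Repeat until
no nonterminal has two alternatives with a common prefix.

Round 1: C has alternatives sharing prefix 'a'. Introduce C': C → a C'
  Add: C' → y id
  Add: C' → ε
  Add: C' → a id

No remaining common prefixes — done.

Resulting grammar:
C → a C'
C' → y id
C' → ε
C' → a id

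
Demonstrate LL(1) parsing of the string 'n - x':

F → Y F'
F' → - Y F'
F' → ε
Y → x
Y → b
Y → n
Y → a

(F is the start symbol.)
Stack is shown with the top on the left.

Stack     Input    Action
-------------------------
F $       n - x $  output F → Y F'
Y F' $    n - x $  output Y → n
n F' $    n - x $  match 'n'
F' $      - x $    output F' → - Y F'
- Y F' $  - x $    match '-'
Y F' $    x $      output Y → x
x F' $    x $      match 'x'
F' $      $        output F' → ε
$         $        accept

The string is accepted.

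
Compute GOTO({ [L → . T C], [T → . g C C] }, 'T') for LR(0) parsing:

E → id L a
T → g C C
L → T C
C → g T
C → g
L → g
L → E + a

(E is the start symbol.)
{ [C → . g T], [C → . g], [L → T . C] }

GOTO(I, 'T') = CLOSURE({ [A → αX.β] : [A → α.Xβ] ∈ I, X = 'T' })

Items with dot before 'T', with the dot advanced:
  [L → . T C] → [L → T . C]
Closure of the advanced items:
  [L → T . C] has the dot before C: add [C → . g T], [C → . g]

GOTO = { [C → . g T], [C → . g], [L → T . C] }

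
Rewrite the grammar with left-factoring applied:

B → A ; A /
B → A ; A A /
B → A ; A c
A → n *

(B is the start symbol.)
B → A ; A B'
B' → /
B' → A /
B' → c
A → n *

Left-factoring transforms A → αβ₁ | αβ₂ into A → αA' and A' → β₁ | β₂
(α is the longest common prefix among the alternatives). Repeat until
no nonterminal has two alternatives with a common prefix.

Round 1: B has alternatives sharing prefix 'A ; A'. Introduce B': B → A ; A B'
  Add: B' → /
  Add: B' → A /
  Add: B' → c

No remaining common prefixes — done.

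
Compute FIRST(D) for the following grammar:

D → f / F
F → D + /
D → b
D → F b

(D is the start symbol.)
To compute FIRST(D), examine every production with D on the left-hand side, reading each right-hand side left to right until a non-nullable symbol is reached.

FIRST sets of the other non-terminals involved (by the same procedure, iterated to a fixed point):
  FIRST(F) = { 'b', 'f' }

From D → f / F:
  - f is a terminal: add 'f' and stop
From D → b:
  - b is a terminal: add 'b' and stop
From D → F b:
  - F is a non-terminal: add FIRST(F) \ {ε} = { 'b', 'f' }
    F is not nullable, so stop

Collecting: FIRST(D) = { 'b', 'f' }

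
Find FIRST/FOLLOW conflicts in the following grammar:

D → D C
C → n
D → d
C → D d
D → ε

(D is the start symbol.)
Nullable non-terminals: D.
FIRST sets used below: FIRST(D) = { 'd', 'n', ε }, FIRST(C) = { 'd', 'n' }

D: nullable alternative(s) D → ε; FOLLOW(D) = { $, 'd', 'n' }
  D → D C: FIRST \ {ε} = { 'd', 'n' } — overlaps FOLLOW(D) on { 'd', 'n' }: CONFLICT
  D → d: FIRST \ {ε} = { 'd' } — overlaps FOLLOW(D) on { 'd' }: CONFLICT
  D → ε: FIRST \ {ε} = { } — this is the only nullable alternative, skip

C has no nullable alternative, so no FIRST/FOLLOW check is needed there.

So the grammar has 2 FIRST/FOLLOW conflicts (marked CONFLICT above).

Answer: Yes. D → D C with FOLLOW(D) on { 'd', 'n' }; D → d with FOLLOW(D) on { 'd' }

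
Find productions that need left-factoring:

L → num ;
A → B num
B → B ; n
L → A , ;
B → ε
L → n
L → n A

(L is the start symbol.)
Yes, L has productions with common prefix 'n'

Left-factoring is needed when two productions for the same non-terminal
share a common prefix on the right-hand side.

Productions for L:
  L → num ;
  L → A , ;
  L → n
  L → n A
Productions for B:
  B → B ; n
  B → ε

Found common prefix 'n' in productions for L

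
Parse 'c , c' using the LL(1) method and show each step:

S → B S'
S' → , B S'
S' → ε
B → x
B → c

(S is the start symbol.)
LL(1) parsing maintains a stack (initially the start symbol over $) and the input. At each step: if the stack top is a terminal, match it against the current input token; if it is a non-terminal N, replace it with the RHS of M[N, lookahead] (the unique production whose predict set contains the lookahead).

Stack is shown with the top on the left.

Stack     Input    Action
-------------------------
S $       c , c $  output S → B S'
B S' $    c , c $  output B → c
c S' $    c , c $  match 'c'
S' $      , c $    output S' → , B S'
, B S' $  , c $    match ','
B S' $    c $      output B → c
c S' $    c $      match 'c'
S' $      $        output S' → ε
$         $        accept

The string is accepted.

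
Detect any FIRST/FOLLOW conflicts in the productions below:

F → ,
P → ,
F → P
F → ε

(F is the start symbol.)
No FIRST/FOLLOW conflicts.

A FIRST/FOLLOW conflict occurs when a non-terminal N has a nullable alternative N → β (β ⇒* ε) and another alternative N → α with FIRST(α) ∩ FOLLOW(N) ≠ ∅: on such a lookahead the parser cannot decide between expanding α and letting N vanish via β.

Nullable non-terminals: F.
FIRST sets used below: FIRST(P) = { ',' }

F: nullable alternative(s) F → ε; FOLLOW(F) = { $ }
  F → ,: FIRST \ {ε} = { ',' } — disjoint from FOLLOW(F)
  F → P: FIRST \ {ε} = { ',' } — disjoint from FOLLOW(F)
  F → ε: FIRST \ {ε} = { } — this is the only nullable alternative, skip

P has no nullable alternative, so no FIRST/FOLLOW check is needed there.

No FIRST/FOLLOW conflicts found.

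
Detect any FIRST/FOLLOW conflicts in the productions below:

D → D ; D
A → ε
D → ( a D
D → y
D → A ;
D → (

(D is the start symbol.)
No FIRST/FOLLOW conflicts.

Nullable non-terminals: A.
A has a nullable alternative but only one production, so nothing to check.

D has no nullable alternative, so no FIRST/FOLLOW check is needed there.

No FIRST/FOLLOW conflicts found.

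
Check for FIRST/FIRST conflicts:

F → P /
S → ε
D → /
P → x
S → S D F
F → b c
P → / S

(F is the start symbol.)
A FIRST/FIRST conflict occurs when two productions N → α and N → β for the same non-terminal have FIRST(α) ∩ FIRST(β) ≠ ∅ (with ε ∈ FIRST of a nullable right-hand side, so two nullable alternatives also conflict).

FIRST sets of the non-terminals at (or reachable through a nullable prefix from) the front of some alternative:
  FIRST(P) = { '/', 'x' }
  FIRST(S) = { '/', ε }
  FIRST(D) = { '/' }

Productions for F:
  F → P /: FIRST = { '/', 'x' }
  F → b c: FIRST = { 'b' }
Productions for S:
  S → ε: FIRST = { ε }
  S → S D F: FIRST = { '/' }
Productions for P:
  P → x: FIRST = { 'x' }
  P → / S: FIRST = { '/' }
D has only one production, so no FIRST/FIRST conflict is possible there.

All alternatives of each non-terminal have pairwise disjoint FIRST sets.

Answer: No FIRST/FIRST conflicts.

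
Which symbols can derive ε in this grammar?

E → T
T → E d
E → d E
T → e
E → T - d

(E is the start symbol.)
A non-terminal is nullable if it can derive ε (the empty string): either it has an ε-production, or it has a production whose right-hand side consists entirely of nullable non-terminals.

There are no ε-productions, so no non-terminal can derive ε.
No non-terminals are nullable.

Answer: None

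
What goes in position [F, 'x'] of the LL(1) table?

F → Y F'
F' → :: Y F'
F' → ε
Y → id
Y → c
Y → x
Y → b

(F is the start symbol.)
F → Y F'

To find M[F, 'x'], we find productions for F where 'x' is in the predict set (PREDICT(N → α) = (FIRST(α) \ {ε}) ∪ (FOLLOW(N) if α ⇒* ε)).

Relevant sets:
  FIRST(Y) = { 'b', 'c', 'id', 'x' }

F → Y F': PREDICT = { 'b', 'c', 'id', 'x' }
  'x' is in predict set, so this production goes in M[F, 'x']

M[F, 'x'] = F → Y F'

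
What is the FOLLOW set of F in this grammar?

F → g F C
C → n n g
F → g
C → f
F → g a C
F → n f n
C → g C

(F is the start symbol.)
{ $, 'f', 'g', 'n' }

To compute FOLLOW(F), find every occurrence of F on a right-hand side N → α F β: add FIRST(β) \ {ε}, and if β is empty or nullable also add FOLLOW(N). Iterate to a fixed point.

F is the start symbol, so $ ∈ FOLLOW(F).
In F → g F C: F is followed by C, add FIRST(C) \ {ε} = { 'f', 'g', 'n' }

Taking the union: FOLLOW(F) = { $, 'f', 'g', 'n' }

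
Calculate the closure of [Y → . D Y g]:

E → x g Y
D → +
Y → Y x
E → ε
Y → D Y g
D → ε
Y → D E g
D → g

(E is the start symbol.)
To compute CLOSURE, for each item [A → α.Bβ] where B is a non-terminal, add [B → .γ] for all productions B → γ; repeat for the newly added items until nothing changes.

Start with: [Y → . D Y g]
  [Y → . D Y g] has the dot before D: add [D → . +], [D → .], [D → . g]
No further items can be added.

CLOSURE = { [D → . +], [D → . g], [D → .], [Y → . D Y g] }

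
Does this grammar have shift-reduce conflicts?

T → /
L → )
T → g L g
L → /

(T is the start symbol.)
A shift-reduce conflict occurs when an LR(0) state has both:
  - a complete (reduce) item [A → α .] (dot at the end), and
  - a shift item [B → β . c γ] (dot before a terminal).

Augment with T' → T and build the canonical LR(0) collection (I0 = CLOSURE({[T' → . T]}), then GOTO on every symbol after a dot until no new states appear). It has 8 states:
  I0: { [T → . /], [T → . g L g], [T' → . T] }  — shift
  I1: { [T → / .] }  — reduce
  I2: { [T' → T .] }  — accept
  I3: { [L → . )], [L → . /], [T → g . L g] }  — shift
  I4: { [L → ) .] }  — reduce
  I5: { [L → / .] }  — reduce
  I6: { [T → g L . g] }  — shift
  I7: { [T → g L g .] }  — reduce

No state contains both a complete item and a shift item.

Answer: No shift-reduce conflicts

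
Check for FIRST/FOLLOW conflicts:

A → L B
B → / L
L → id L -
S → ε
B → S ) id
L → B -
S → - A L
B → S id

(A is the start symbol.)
A FIRST/FOLLOW conflict occurs when a non-terminal N has a nullable alternative N → β (β ⇒* ε) and another alternative N → α with FIRST(α) ∩ FOLLOW(N) ≠ ∅: on such a lookahead the parser cannot decide between expanding α and letting N vanish via β.

Nullable non-terminals: S.

S: nullable alternative(s) S → ε; FOLLOW(S) = { ')', 'id' }
  S → ε: FIRST \ {ε} = { } — this is the only nullable alternative, skip
  S → - A L: FIRST \ {ε} = { '-' } — disjoint from FOLLOW(S)

A, B, L have no nullable alternative, so no FIRST/FOLLOW check is needed there.

No FIRST/FOLLOW conflicts found.

Answer: No FIRST/FOLLOW conflicts.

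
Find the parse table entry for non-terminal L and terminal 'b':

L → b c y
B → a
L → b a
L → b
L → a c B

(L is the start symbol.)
L → b c y, L → b a, L → b

To find M[L, 'b'], we find productions for L where 'b' is in the predict set (PREDICT(N → α) = (FIRST(α) \ {ε}) ∪ (FOLLOW(N) if α ⇒* ε)).

L → b c y: PREDICT = { 'b' }
  'b' is in predict set, so this production goes in M[L, 'b']
L → b a: PREDICT = { 'b' }
  'b' is in predict set, so this production goes in M[L, 'b']
L → b: PREDICT = { 'b' }
  'b' is in predict set, so this production goes in M[L, 'b']
L → a c B: PREDICT = { 'a' }

M[L, 'b'] = L → b c y, L → b a, L → b  (a multiply-defined cell — the grammar is not LL(1))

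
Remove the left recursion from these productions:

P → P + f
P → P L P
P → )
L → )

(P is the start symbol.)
P → ) P'
P' → + f P'
P' → L P P'
P' → ε
L → )

P is directly left-recursive. The standard transformation for
  A → A α₁ | ... | A α_m | β₁ | ... | β_n
is
  A  → β₁ A' | ... | β_n A'
  A' → α₁ A' | ... | α_m A' | ε

P → ) becomes P → ) P'
P → P + f becomes P' → + f P'
P → P L P becomes P' → L P P'
Add P' → ε

Productions for other non-terminals are unchanged:
  L → )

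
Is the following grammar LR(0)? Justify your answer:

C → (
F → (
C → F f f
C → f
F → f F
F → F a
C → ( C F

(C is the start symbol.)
No. Shift-reduce conflict between [C → ( .] and [C → . (]

A grammar is LR(0) if no state in the canonical LR(0) collection has:
  - both a shift item (dot before a terminal) and a complete item (shift-reduce conflict), or
  - two or more complete items (reduce-reduce conflict; the accept item [C' → C .] counts as a complete item here).

Augment with C' → C and build the canonical LR(0) collection (I0 = CLOSURE({[C' → . C]}), then GOTO on every symbol after a dot until no new states appear). It has 13 states:
  I0: { [C → . ( C F], [C → . (], [C → . F f f], [C → . f], [C' → . C], [F → . (], [F → . F a], [F → . f F] }  — shift
  I1: { [C → ( . C F], [C → ( .], [C → . ( C F], [C → . (], [C → . F f f], [C → . f], [F → ( .], [F → . (], [F → . F a], [F → . f F] }  — shift, 2 reduces
  I2: { [C' → C .] }  — accept
  I3: { [C → F . f f], [F → F . a] }  — shift
  I4: { [C → f .], [F → . (], [F → . F a], [F → . f F], [F → f . F] }  — shift, reduce
  I5: { [F → ( .] }  — reduce
  I6: { [F → F . a], [F → f F .] }  — shift, reduce
  I7: { [F → . (], [F → . F a], [F → . f F], [F → f . F] }  — shift
  I8: { [F → F a .] }  — reduce
  I9: { [C → F f . f] }  — shift
  I10: { [C → F f f .] }  — reduce
  I11: { [C → ( C . F], [F → . (], [F → . F a], [F → . f F] }  — shift
  I12: { [C → ( C F .], [F → F . a] }  — shift, reduce

Conflict in state I1:
  Shift-reduce conflict between [C → ( .] and [C → . (]
So the grammar is NOT LR(0).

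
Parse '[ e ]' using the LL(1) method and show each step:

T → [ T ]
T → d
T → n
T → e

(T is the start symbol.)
LL(1) parsing maintains a stack (initially the start symbol over $) and the input. At each step: if the stack top is a terminal, match it against the current input token; if it is a non-terminal N, replace it with the RHS of M[N, lookahead] (the unique production whose predict set contains the lookahead).

Stack is shown with the top on the left.

Stack    Input    Action
------------------------
T $      [ e ] $  output T → [ T ]
[ T ] $  [ e ] $  match '['
T ] $    e ] $    output T → e
e ] $    e ] $    match 'e'
] $      ] $      match ']'
$        $        accept

The string is accepted.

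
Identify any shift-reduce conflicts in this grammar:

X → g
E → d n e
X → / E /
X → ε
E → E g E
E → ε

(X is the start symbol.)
Yes — I0: [X → .] vs [X → . / E /]; I1: [E → .] vs [E → . d n e]; I9: [E → .] vs [E → . d n e]; I10: [E → E g E .] vs [E → E . g E]

Augment with X' → X and build the canonical LR(0) collection (I0 = CLOSURE({[X' → . X]}), then GOTO on every symbol after a dot until no new states appear). It has 11 states:
  I0: { [X → . / E /], [X → . g], [X → .], [X' → . X] }  — shift, reduce
  I1: { [E → . E g E], [E → . d n e], [E → .], [X → / . E /] }  — shift, reduce
  I2: { [X' → X .] }  — accept
  I3: { [X → g .] }  — reduce
  I4: { [E → E . g E], [X → / E . /] }  — shift
  I5: { [E → d . n e] }  — shift
  I6: { [E → d n . e] }  — shift
  I7: { [E → d n e .] }  — reduce
  I8: { [X → / E / .] }  — reduce
  I9: { [E → . E g E], [E → . d n e], [E → .], [E → E g . E] }  — shift, reduce
  I10: { [E → E . g E], [E → E g E .] }  — shift, reduce

I0 contains reduce item [X → .] and shift items [X → . / E /], [X → . g] — shift-reduce conflict.
I1 contains reduce item [E → .] and shift item [E → . d n e] — shift-reduce conflict.
I9 contains reduce item [E → .] and shift item [E → . d n e] — shift-reduce conflict.
I10 contains reduce item [E → E g E .] and shift item [E → E . g E] — shift-reduce conflict.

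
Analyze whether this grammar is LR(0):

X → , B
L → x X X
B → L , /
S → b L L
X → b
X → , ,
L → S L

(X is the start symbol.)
Yes, the grammar is LR(0)

A grammar is LR(0) if no state in the canonical LR(0) collection has:
  - both a shift item (dot before a terminal) and a complete item (shift-reduce conflict), or
  - two or more complete items (reduce-reduce conflict; the accept item [X' → X .] counts as a complete item here).

Augment with X' → X and build the canonical LR(0) collection (I0 = CLOSURE({[X' → . X]}), then GOTO on every symbol after a dot until no new states appear). It has 17 states:
  I0: { [X → . , ,], [X → . , B], [X → . b], [X' → . X] }  — shift
  I1: { [B → . L , /], [L → . S L], [L → . x X X], [S → . b L L], [X → , . ,], [X → , . B] }  — shift
  I2: { [X' → X .] }  — accept
  I3: { [X → b .] }  — reduce
  I4: { [X → , , .] }  — reduce
  I5: { [X → , B .] }  — reduce
  I6: { [B → L . , /] }  — shift
  I7: { [L → . S L], [L → . x X X], [L → S . L], [S → . b L L] }  — shift
  I8: { [L → . S L], [L → . x X X], [S → . b L L], [S → b . L L] }  — shift
  I9: { [L → x . X X], [X → . , ,], [X → . , B], [X → . b] }  — shift
  I10: { [L → x X . X], [X → . , ,], [X → . , B], [X → . b] }  — shift
  I11: { [L → x X X .] }  — reduce
  I12: { [L → . S L], [L → . x X X], [S → . b L L], [S → b L . L] }  — shift
  I13: { [S → b L L .] }  — reduce
  I14: { [L → S L .] }  — reduce
  I15: { [B → L , . /] }  — shift
  I16: { [B → L , / .] }  — reduce

Every state is either a pure shift/goto state or contains exactly one complete item and nothing to shift — no conflicts. The grammar is LR(0).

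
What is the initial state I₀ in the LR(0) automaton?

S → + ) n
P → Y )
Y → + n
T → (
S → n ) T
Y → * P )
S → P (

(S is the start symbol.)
{ [P → . Y )], [S → . + ) n], [S → . P (], [S → . n ) T], [S' → . S], [Y → . * P )], [Y → . + n] }

First, augment the grammar with S' → S
I₀ = CLOSURE({ [S' → . S] }):
  [S' → . S] has the dot before S: add [S → . + ) n], [S → . n ) T], [S → . P (]
  [S → . P (] has the dot before P: add [P → . Y )]
  [P → . Y )] has the dot before Y: add [Y → . + n], [Y → . * P )]
No further items can be added.

I₀ = { [P → . Y )], [S → . + ) n], [S → . P (], [S → . n ) T], [S' → . S], [Y → . * P )], [Y → . + n] }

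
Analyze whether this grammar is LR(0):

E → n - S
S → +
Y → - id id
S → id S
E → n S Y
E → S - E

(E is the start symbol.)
A grammar is LR(0) if no state in the canonical LR(0) collection has:
  - both a shift item (dot before a terminal) and a complete item (shift-reduce conflict), or
  - two or more complete items (reduce-reduce conflict; the accept item [E' → E .] counts as a complete item here).

Augment with E' → E and build the canonical LR(0) collection (I0 = CLOSURE({[E' → . E]}), then GOTO on every symbol after a dot until no new states appear). It has 16 states:
  I0: { [E → . S - E], [E → . n - S], [E → . n S Y], [E' → . E], [S → . +], [S → . id S] }  — shift
  I1: { [S → + .] }  — reduce
  I2: { [E' → E .] }  — accept
  I3: { [E → S . - E] }  — shift
  I4: { [S → . +], [S → . id S], [S → id . S] }  — shift
  I5: { [E → n . - S], [E → n . S Y], [S → . +], [S → . id S] }  — shift
  I6: { [E → n - . S], [S → . +], [S → . id S] }  — shift
  I7: { [E → n S . Y], [Y → . - id id] }  — shift
  I8: { [Y → - . id id] }  — shift
  I9: { [E → n S Y .] }  — reduce
  I10: { [Y → - id . id] }  — shift
  I11: { [Y → - id id .] }  — reduce
  I12: { [E → n - S .] }  — reduce
  I13: { [S → id S .] }  — reduce
  I14: { [E → . S - E], [E → . n - S], [E → . n S Y], [E → S - . E], [S → . +], [S → . id S] }  — shift
  I15: { [E → S - E .] }  — reduce

Every state is either a pure shift/goto state or contains exactly one complete item and nothing to shift — no conflicts. The grammar is LR(0).

Answer: Yes, the grammar is LR(0)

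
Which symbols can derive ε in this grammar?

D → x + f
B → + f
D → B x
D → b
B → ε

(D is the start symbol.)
{ 'B' }

A non-terminal is nullable if it can derive ε (the empty string): either it has an ε-production, or it has a production whose right-hand side consists entirely of nullable non-terminals.

ε-productions: B → ε
So B is immediately nullable.
No further non-terminal can be added: every production for the remaining non-terminals contains a terminal or a non-nullable non-terminal.
Nullable = { 'B' }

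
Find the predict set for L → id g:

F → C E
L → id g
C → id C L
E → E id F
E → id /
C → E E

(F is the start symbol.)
PREDICT(L → id g) = (FIRST(RHS) \ {ε}) ∪ (FOLLOW(L) if ε ∈ FIRST(RHS), i.e. RHS ⇒* ε)
FIRST(id g) = { 'id' }
ε ∉ FIRST(id g), so FOLLOW(L) is not added.
PREDICT(L → id g) = { 'id' }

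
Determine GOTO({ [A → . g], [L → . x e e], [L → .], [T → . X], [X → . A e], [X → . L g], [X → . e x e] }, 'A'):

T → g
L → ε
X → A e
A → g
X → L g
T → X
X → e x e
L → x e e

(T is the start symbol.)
{ [X → A . e] }

GOTO(I, 'A') = CLOSURE({ [A → αX.β] : [A → α.Xβ] ∈ I, X = 'A' })

Items with dot before 'A', with the dot advanced:
  [X → . A e] → [X → A . e]
Closure adds nothing (no advanced item has the dot before a non-terminal).

GOTO = { [X → A . e] }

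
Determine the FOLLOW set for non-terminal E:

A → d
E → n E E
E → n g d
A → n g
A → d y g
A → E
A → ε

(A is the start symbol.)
{ $, 'n' }

To compute FOLLOW(E), find every occurrence of E on a right-hand side N → α E β: add FIRST(β) \ {ε}, and if β is empty or nullable also add FOLLOW(N). Iterate to a fixed point.

In E → n E E: E is followed by E, add FIRST(E) \ {ε} = { 'n' }
In E → n E E: E is at the end; this adds FOLLOW(E) to itself — nothing new
In A → E: E is at the end, add FOLLOW(A)

The FOLLOW sets referred to above (computed the same way, to a fixed point):
  FOLLOW(A) = { $ }

Taking the union: FOLLOW(E) = { $, 'n' }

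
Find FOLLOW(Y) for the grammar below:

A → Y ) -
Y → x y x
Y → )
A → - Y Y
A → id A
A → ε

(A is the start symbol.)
In A → Y ) -: Y is followed by ')' '-', add FIRST(')' '-') \ {ε} = { ')' }
In A → - Y Y: Y is followed by Y, add FIRST(Y) \ {ε} = { ')', 'x' }
In A → - Y Y: Y is at the end, add FOLLOW(A)

The FOLLOW sets referred to above (computed the same way, to a fixed point):
  FOLLOW(A) = { $ }

Taking the union: FOLLOW(Y) = { $, ')', 'x' }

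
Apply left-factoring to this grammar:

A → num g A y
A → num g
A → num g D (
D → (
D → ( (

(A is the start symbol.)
A → num g A'
A' → A y
A' → ε
A' → D (
D → ( D'
D' → ε
D' → (

Left-factoring transforms A → αβ₁ | αβ₂ into A → αA' and A' → β₁ | β₂
(α is the longest common prefix among the alternatives). Repeat until
no nonterminal has two alternatives with a common prefix.

Round 1: A has alternatives sharing prefix 'num g'. Introduce A': A → num g A'
  Add: A' → A y
  Add: A' → ε
  Add: A' → D (

Round 2: D has alternatives sharing prefix '('. Introduce D': D → ( D'
  Add: D' → ε
  Add: D' → (

No remaining common prefixes — done.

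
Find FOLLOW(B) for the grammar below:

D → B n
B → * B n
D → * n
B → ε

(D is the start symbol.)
To compute FOLLOW(B), find every occurrence of B on a right-hand side N → α B β: add FIRST(β) \ {ε}, and if β is empty or nullable also add FOLLOW(N). Iterate to a fixed point.

In D → B n: B is followed by n, add FIRST(n) \ {ε} = { 'n' }
In B → * B n: B is followed by n, add FIRST(n) \ {ε} = { 'n' }

Taking the union: FOLLOW(B) = { 'n' }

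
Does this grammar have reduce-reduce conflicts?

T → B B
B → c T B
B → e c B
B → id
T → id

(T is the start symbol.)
A reduce-reduce conflict occurs when an LR(0) state has two complete items [A → α .] and [B → β .] — both call for a reduction, and with no lookahead the parser cannot choose between them.

Augment with T' → T and build the canonical LR(0) collection (I0 = CLOSURE({[T' → . T]}), then GOTO on every symbol after a dot until no new states appear). It has 12 states:
  I0: { [B → . c T B], [B → . e c B], [B → . id], [T → . B B], [T → . id], [T' → . T] }  — shift
  I1: { [B → . c T B], [B → . e c B], [B → . id], [T → B . B] }  — shift
  I2: { [T' → T .] }  — accept
  I3: { [B → . c T B], [B → . e c B], [B → . id], [B → c . T B], [T → . B B], [T → . id] }  — shift
  I4: { [B → e . c B] }  — shift
  I5: { [B → id .], [T → id .] }  — 2 reduces
  I6: { [B → . c T B], [B → . e c B], [B → . id], [B → e c . B] }  — shift
  I7: { [B → e c B .] }  — reduce
  I8: { [B → id .] }  — reduce
  I9: { [B → . c T B], [B → . e c B], [B → . id], [B → c T . B] }  — shift
  I10: { [B → c T B .] }  — reduce
  I11: { [T → B B .] }  — reduce

I5 contains complete items [B → id .], [T → id .] — reduce-reduce conflict.

Answer: Yes — I5: [B → id .] vs [T → id .]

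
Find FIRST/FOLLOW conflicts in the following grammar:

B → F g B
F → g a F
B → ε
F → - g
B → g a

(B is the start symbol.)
No FIRST/FOLLOW conflicts.

A FIRST/FOLLOW conflict occurs when a non-terminal N has a nullable alternative N → β (β ⇒* ε) and another alternative N → α with FIRST(α) ∩ FOLLOW(N) ≠ ∅: on such a lookahead the parser cannot decide between expanding α and letting N vanish via β.

Nullable non-terminals: B.
FIRST sets used below: FIRST(F) = { '-', 'g' }

B: nullable alternative(s) B → ε; FOLLOW(B) = { $ }
  B → F g B: FIRST \ {ε} = { '-', 'g' } — disjoint from FOLLOW(B)
  B → ε: FIRST \ {ε} = { } — this is the only nullable alternative, skip
  B → g a: FIRST \ {ε} = { 'g' } — disjoint from FOLLOW(B)

F has no nullable alternative, so no FIRST/FOLLOW check is needed there.

No FIRST/FOLLOW conflicts found.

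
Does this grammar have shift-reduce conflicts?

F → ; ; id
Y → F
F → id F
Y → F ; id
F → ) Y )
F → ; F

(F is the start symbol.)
A shift-reduce conflict occurs when an LR(0) state has both:
  - a complete (reduce) item [A → α .] (dot at the end), and
  - a shift item [B → β . c γ] (dot before a terminal).

Augment with F' → F and build the canonical LR(0) collection (I0 = CLOSURE({[F' → . F]}), then GOTO on every symbol after a dot until no new states appear). It has 14 states:
  I0: { [F → . ) Y )], [F → . ; ; id], [F → . ; F], [F → . id F], [F' → . F] }  — shift
  I1: { [F → ) . Y )], [F → . ) Y )], [F → . ; ; id], [F → . ; F], [F → . id F], [Y → . F ; id], [Y → . F] }  — shift
  I2: { [F → . ) Y )], [F → . ; ; id], [F → . ; F], [F → . id F], [F → ; . ; id], [F → ; . F] }  — shift
  I3: { [F' → F .] }  — accept
  I4: { [F → . ) Y )], [F → . ; ; id], [F → . ; F], [F → . id F], [F → id . F] }  — shift
  I5: { [F → id F .] }  — reduce
  I6: { [F → . ) Y )], [F → . ; ; id], [F → . ; F], [F → . id F], [F → ; . ; id], [F → ; . F], [F → ; ; . id] }  — shift
  I7: { [F → ; F .] }  — reduce
  I8: { [F → . ) Y )], [F → . ; ; id], [F → . ; F], [F → . id F], [F → ; ; id .], [F → id . F] }  — shift, reduce
  I9: { [Y → F . ; id], [Y → F .] }  — shift, reduce
  I10: { [F → ) Y . )] }  — shift
  I11: { [F → ) Y ) .] }  — reduce
  I12: { [Y → F ; . id] }  — shift
  I13: { [Y → F ; id .] }  — reduce

I8 contains reduce item [F → ; ; id .] and shift items [F → . ) Y )], [F → . ; ; id], [F → . ; F], [F → . id F] — shift-reduce conflict.
I9 contains reduce item [Y → F .] and shift item [Y → F . ; id] — shift-reduce conflict.

Answer: Yes — I8: [F → ; ; id .] vs [F → . ) Y )]; I9: [Y → F .] vs [Y → F . ; id]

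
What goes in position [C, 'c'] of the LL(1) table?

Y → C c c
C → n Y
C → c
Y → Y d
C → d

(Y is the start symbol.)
C → c

To find M[C, 'c'], we find productions for C where 'c' is in the predict set (PREDICT(N → α) = (FIRST(α) \ {ε}) ∪ (FOLLOW(N) if α ⇒* ε)).

C → n Y: PREDICT = { 'n' }
C → c: PREDICT = { 'c' }
  'c' is in predict set, so this production goes in M[C, 'c']
C → d: PREDICT = { 'd' }

M[C, 'c'] = C → c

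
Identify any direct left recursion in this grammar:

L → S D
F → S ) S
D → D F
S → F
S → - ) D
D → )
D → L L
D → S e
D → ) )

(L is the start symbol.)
L → S D: starts with S
F → S ) S: starts with S
D → D F: LEFT RECURSIVE (starts with D)
S → F: starts with F
S → - ) D: starts with '-'
D → ): starts with ')'
D → L L: starts with L
D → S e: starts with S
D → ) ): starts with ')'

The grammar has direct left recursion on: D.

Answer: Yes, D is left-recursive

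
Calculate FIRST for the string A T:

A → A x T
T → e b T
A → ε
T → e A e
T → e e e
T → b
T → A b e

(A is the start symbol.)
FIRST sets of the non-terminals involved (from the grammar, by fixed-point iteration):
  FIRST(A) = { 'x', ε }
  FIRST(T) = { 'b', 'e', 'x' }

To compute FIRST(A T), process the symbols left to right:
Symbol A is a non-terminal. Add FIRST(A) \ {ε} = { 'x' }
A is nullable (ε ∈ FIRST(A)), continue to the next symbol.
Symbol T is a non-terminal. Add FIRST(T) \ {ε} = { 'b', 'e', 'x' }
T is not nullable (ε ∉ FIRST(T)), so stop here.
FIRST(A T) = { 'b', 'e', 'x' }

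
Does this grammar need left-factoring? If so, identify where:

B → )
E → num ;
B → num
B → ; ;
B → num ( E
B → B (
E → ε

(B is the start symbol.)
Yes, B has productions with common prefix 'num'

Left-factoring is needed when two productions for the same non-terminal
share a common prefix on the right-hand side.

Productions for B:
  B → )
  B → num
  B → ; ;
  B → num ( E
  B → B (
Productions for E:
  E → num ;
  E → ε

Found common prefix 'num' in productions for B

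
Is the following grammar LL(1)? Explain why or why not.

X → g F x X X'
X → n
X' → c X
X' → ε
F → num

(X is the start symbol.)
Relevant sets:
  FOLLOW(X') = { $, 'c' }

For X:
  PREDICT(X → g F x X X') = { 'g' }
  PREDICT(X → n) = { 'n' }
For X':
  PREDICT(X' → c X) = { 'c' }
  PREDICT(X' → ε) = { $, 'c' }
F has a single production, so nothing to check there.

Conflict found: Predict set conflict for X': { 'c' }
The grammar is NOT LL(1).

Answer: No. Predict set conflict for X': { 'c' }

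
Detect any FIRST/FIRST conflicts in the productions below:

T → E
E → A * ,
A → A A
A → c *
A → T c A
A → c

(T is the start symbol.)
Yes. A → A A / A → c '*' on { 'c' }; A → A A / A → T c A on { 'c' }; A → A A / A → c on { 'c' }; A → c '*' / A → T c A on { 'c' }; A → c '*' / A → c on { 'c' }; A → T c A / A → c on { 'c' }

A FIRST/FIRST conflict occurs when two productions N → α and N → β for the same non-terminal have FIRST(α) ∩ FIRST(β) ≠ ∅ (with ε ∈ FIRST of a nullable right-hand side, so two nullable alternatives also conflict).

FIRST sets of the non-terminals at (or reachable through a nullable prefix from) the front of some alternative:
  FIRST(A) = { 'c' }
  FIRST(T) = { 'c' }

Productions for A:
  A → A A: FIRST = { 'c' }
  A → c *: FIRST = { 'c' }
  A → T c A: FIRST = { 'c' }
  A → c: FIRST = { 'c' }
T, E have only one production, so no FIRST/FIRST conflict is possible there.

Conflict for A: A → A A and A → c *
  Overlap: { 'c' }
Conflict for A: A → A A and A → T c A
  Overlap: { 'c' }
Conflict for A: A → A A and A → c
  Overlap: { 'c' }
Conflict for A: A → c * and A → T c A
  Overlap: { 'c' }
Conflict for A: A → c * and A → c
  Overlap: { 'c' }
Conflict for A: A → T c A and A → c
  Overlap: { 'c' }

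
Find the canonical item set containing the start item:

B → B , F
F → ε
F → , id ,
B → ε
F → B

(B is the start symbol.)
{ [B → . B , F], [B → .], [B' → . B] }

First, augment the grammar with B' → B
I₀ = CLOSURE({ [B' → . B] }):
  [B' → . B] has the dot before B: add [B → . B , F], [B → .]
No further items can be added.

I₀ = { [B → . B , F], [B → .], [B' → . B] }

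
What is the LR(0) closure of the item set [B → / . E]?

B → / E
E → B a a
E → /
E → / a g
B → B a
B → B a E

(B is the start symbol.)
{ [B → . / E], [B → . B a E], [B → . B a], [B → / . E], [E → . / a g], [E → . /], [E → . B a a] }

Start with: [B → / . E]
  [B → / . E] has the dot before E: add [E → . B a a], [E → . /], [E → . / a g]
  [E → . B a a] has the dot before B: add [B → . / E], [B → . B a], [B → . B a E]
No further items can be added.

CLOSURE = { [B → . / E], [B → . B a E], [B → . B a], [B → / . E], [E → . / a g], [E → . /], [E → . B a a] }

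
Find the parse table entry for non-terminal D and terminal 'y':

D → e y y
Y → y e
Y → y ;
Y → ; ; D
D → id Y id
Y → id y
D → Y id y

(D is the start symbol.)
To find M[D, 'y'], we find productions for D where 'y' is in the predict set (PREDICT(N → α) = (FIRST(α) \ {ε}) ∪ (FOLLOW(N) if α ⇒* ε)).

Relevant sets:
  FIRST(Y) = { ';', 'id', 'y' }

D → e y y: PREDICT = { 'e' }
D → id Y id: PREDICT = { 'id' }
D → Y id y: PREDICT = { ';', 'id', 'y' }
  'y' is in predict set, so this production goes in M[D, 'y']

M[D, 'y'] = D → Y id y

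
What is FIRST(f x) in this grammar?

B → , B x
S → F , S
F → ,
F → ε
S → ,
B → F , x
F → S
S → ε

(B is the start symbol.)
{ 'f' }

To compute FIRST(f x), process the symbols left to right:
Symbol f is a terminal. Add 'f' and stop.
FIRST(f x) = { 'f' }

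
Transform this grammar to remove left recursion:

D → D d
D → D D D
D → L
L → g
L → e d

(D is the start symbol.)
D → L D'
D' → d D'
D' → D D D'
D' → ε
L → g
L → e d

D is directly left-recursive. The standard transformation for
  A → A α₁ | ... | A α_m | β₁ | ... | β_n
is
  A  → β₁ A' | ... | β_n A'
  A' → α₁ A' | ... | α_m A' | ε

D → L becomes D → L D'
D → D d becomes D' → d D'
D → D D D becomes D' → D D D'
Add D' → ε

Productions for other non-terminals are unchanged:
  L → g
  L → e d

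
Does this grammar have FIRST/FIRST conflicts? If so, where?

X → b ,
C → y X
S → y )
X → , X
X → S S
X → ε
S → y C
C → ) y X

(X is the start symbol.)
Yes. S → y ')' / S → y C on { 'y' }

A FIRST/FIRST conflict occurs when two productions N → α and N → β for the same non-terminal have FIRST(α) ∩ FIRST(β) ≠ ∅ (with ε ∈ FIRST of a nullable right-hand side, so two nullable alternatives also conflict).

FIRST sets of the non-terminals at (or reachable through a nullable prefix from) the front of some alternative:
  FIRST(S) = { 'y' }

Productions for X:
  X → b ,: FIRST = { 'b' }
  X → , X: FIRST = { ',' }
  X → S S: FIRST = { 'y' }
  X → ε: FIRST = { ε }
Productions for C:
  C → y X: FIRST = { 'y' }
  C → ) y X: FIRST = { ')' }
Productions for S:
  S → y ): FIRST = { 'y' }
  S → y C: FIRST = { 'y' }

Conflict for S: S → y ) and S → y C
  Overlap: { 'y' }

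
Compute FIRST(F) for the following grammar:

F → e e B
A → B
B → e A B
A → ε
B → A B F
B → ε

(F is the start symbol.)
To compute FIRST(F), examine every production with F on the left-hand side, reading each right-hand side left to right until a non-nullable symbol is reached.

From F → e e B:
  - e is a terminal: add 'e' and stop

Collecting: FIRST(F) = { 'e' }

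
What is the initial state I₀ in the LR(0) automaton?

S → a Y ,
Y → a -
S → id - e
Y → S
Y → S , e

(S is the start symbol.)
First, augment the grammar with S' → S
I₀ = CLOSURE({ [S' → . S] }):
  [S' → . S] has the dot before S: add [S → . a Y ,], [S → . id - e]
No further items can be added.

I₀ = { [S → . a Y ,], [S → . id - e], [S' → . S] }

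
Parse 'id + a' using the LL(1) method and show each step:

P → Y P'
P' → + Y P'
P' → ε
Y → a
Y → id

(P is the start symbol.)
Stack is shown with the top on the left.

Stack     Input     Action
--------------------------
P $       id + a $  output P → Y P'
Y P' $    id + a $  output Y → id
id P' $   id + a $  match 'id'
P' $      + a $     output P' → + Y P'
+ Y P' $  + a $     match '+'
Y P' $    a $       output Y → a
a P' $    a $       match 'a'
P' $      $         output P' → ε
$         $         accept

The string is accepted.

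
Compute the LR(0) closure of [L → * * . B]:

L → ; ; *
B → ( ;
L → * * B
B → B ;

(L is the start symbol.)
{ [B → . ( ;], [B → . B ;], [L → * * . B] }

Start with: [L → * * . B]
  [L → * * . B] has the dot before B: add [B → . ( ;], [B → . B ;]
No further items can be added.

CLOSURE = { [B → . ( ;], [B → . B ;], [L → * * . B] }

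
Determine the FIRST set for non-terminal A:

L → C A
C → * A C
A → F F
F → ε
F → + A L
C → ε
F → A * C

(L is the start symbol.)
To compute FIRST(A), examine every production with A on the left-hand side, reading each right-hand side left to right until a non-nullable symbol is reached.

FIRST sets of the other non-terminals involved (by the same procedure, iterated to a fixed point):
  FIRST(F) = { '*', '+', ε }

From A → F F:
  - F is a non-terminal: add FIRST(F) \ {ε} = { '*', '+' }
    F is nullable, so continue to the next symbol
  - F is a non-terminal: add FIRST(F) \ {ε} = { '*', '+' }
    F is nullable and nothing follows, so the whole right-hand side can vanish: ε ∈ FIRST(A)

Collecting: FIRST(A) = { '*', '+', ε }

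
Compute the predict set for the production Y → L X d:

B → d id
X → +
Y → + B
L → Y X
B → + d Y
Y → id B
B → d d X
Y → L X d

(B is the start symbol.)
PREDICT(Y → L X d) = (FIRST(RHS) \ {ε}) ∪ (FOLLOW(Y) if ε ∈ FIRST(RHS), i.e. RHS ⇒* ε)
FIRST(L) = { '+', 'id' }
FIRST(L X d) = { '+', 'id' }
ε ∉ FIRST(L X d), so FOLLOW(Y) is not added.
PREDICT(Y → L X d) = { '+', 'id' }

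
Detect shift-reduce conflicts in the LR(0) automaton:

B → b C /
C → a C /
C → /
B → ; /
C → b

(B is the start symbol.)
A shift-reduce conflict occurs when an LR(0) state has both:
  - a complete (reduce) item [A → α .] (dot at the end), and
  - a shift item [B → β . c γ] (dot before a terminal).

Augment with B' → B and build the canonical LR(0) collection (I0 = CLOSURE({[B' → . B]}), then GOTO on every symbol after a dot until no new states appear). It has 12 states:
  I0: { [B → . ; /], [B → . b C /], [B' → . B] }  — shift
  I1: { [B → ; . /] }  — shift
  I2: { [B' → B .] }  — accept
  I3: { [B → b . C /], [C → . /], [C → . a C /], [C → . b] }  — shift
  I4: { [C → / .] }  — reduce
  I5: { [B → b C . /] }  — shift
  I6: { [C → . /], [C → . a C /], [C → . b], [C → a . C /] }  — shift
  I7: { [C → b .] }  — reduce
  I8: { [C → a C . /] }  — shift
  I9: { [C → a C / .] }  — reduce
  I10: { [B → b C / .] }  — reduce
  I11: { [B → ; / .] }  — reduce

No state contains both a complete item and a shift item.

Answer: No shift-reduce conflicts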